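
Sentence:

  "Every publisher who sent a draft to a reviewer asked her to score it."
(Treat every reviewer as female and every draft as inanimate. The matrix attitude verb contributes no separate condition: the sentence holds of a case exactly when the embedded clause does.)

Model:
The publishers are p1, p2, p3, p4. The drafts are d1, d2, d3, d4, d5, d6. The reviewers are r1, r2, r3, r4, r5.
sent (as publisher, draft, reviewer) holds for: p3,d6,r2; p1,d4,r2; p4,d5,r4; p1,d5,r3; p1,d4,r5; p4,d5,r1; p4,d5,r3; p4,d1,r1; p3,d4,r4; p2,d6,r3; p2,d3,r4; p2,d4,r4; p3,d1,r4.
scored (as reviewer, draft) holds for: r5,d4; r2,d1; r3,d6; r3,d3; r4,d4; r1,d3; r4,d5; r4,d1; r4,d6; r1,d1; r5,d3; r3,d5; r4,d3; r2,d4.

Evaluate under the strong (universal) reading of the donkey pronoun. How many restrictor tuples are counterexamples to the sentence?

2

"her" takes "a reviewer" as antecedent and "it" takes "a draft"; both are donkey pronouns co-varying with the restrictor.
Strong reading: for every (p,d,r) with sent(p,d,r), scored(r,d).
Restrictor triples: (p1,d4,r2)→scored(r2,d4) ✓  (p1,d4,r5)→scored(r5,d4) ✓  (p1,d5,r3)→scored(r3,d5) ✓  (p2,d3,r4)→scored(r4,d3) ✓  (p2,d4,r4)→scored(r4,d4) ✓  (p2,d6,r3)→scored(r3,d6) ✓  (p3,d1,r4)→scored(r4,d1) ✓  (p3,d4,r4)→scored(r4,d4) ✓  (p3,d6,r2)→scored(r2,d6) ✗  (p4,d1,r1)→scored(r1,d1) ✓  (p4,d5,r1)→scored(r1,d5) ✗  (p4,d5,r3)→scored(r3,d5) ✓  (p4,d5,r4)→scored(r4,d5) ✓
Counterexamples (restrictor triples failing the scope): 2.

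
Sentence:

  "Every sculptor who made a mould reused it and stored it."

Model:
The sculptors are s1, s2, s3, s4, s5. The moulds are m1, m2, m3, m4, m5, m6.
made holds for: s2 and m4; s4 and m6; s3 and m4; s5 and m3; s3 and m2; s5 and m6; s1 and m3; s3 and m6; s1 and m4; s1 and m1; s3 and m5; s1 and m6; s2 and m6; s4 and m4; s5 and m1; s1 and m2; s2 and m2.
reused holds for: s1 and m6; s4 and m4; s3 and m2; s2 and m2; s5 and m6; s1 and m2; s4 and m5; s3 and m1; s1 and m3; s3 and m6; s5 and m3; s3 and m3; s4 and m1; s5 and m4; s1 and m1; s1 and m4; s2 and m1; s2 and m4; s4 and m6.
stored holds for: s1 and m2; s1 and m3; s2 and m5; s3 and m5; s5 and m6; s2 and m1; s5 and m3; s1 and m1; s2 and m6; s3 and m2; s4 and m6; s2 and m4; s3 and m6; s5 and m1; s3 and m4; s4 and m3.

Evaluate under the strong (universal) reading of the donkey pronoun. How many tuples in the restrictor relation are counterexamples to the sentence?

"it" takes "a mould" as antecedent — a donkey pronoun bound across the clause boundary.
Strong reading: for every (s,m) with made(s,m), reused(s,m) ∧ stored(s,m).
Restrictor pairs: (s1,m1) ✓  (s1,m2) ✓  (s1,m3) ✓  (s1,m4) ✗  (s1,m6) ✗  (s2,m2) ✗  (s2,m4) ✓  (s2,m6) ✗  (s3,m2) ✓  (s3,m4) ✗  (s3,m5) ✗  (s3,m6) ✓  (s4,m4) ✗  (s4,m6) ✓  (s5,m1) ✗  (s5,m3) ✓  (s5,m6) ✓
Counterexamples (restrictor pairs failing the scope): 8.

8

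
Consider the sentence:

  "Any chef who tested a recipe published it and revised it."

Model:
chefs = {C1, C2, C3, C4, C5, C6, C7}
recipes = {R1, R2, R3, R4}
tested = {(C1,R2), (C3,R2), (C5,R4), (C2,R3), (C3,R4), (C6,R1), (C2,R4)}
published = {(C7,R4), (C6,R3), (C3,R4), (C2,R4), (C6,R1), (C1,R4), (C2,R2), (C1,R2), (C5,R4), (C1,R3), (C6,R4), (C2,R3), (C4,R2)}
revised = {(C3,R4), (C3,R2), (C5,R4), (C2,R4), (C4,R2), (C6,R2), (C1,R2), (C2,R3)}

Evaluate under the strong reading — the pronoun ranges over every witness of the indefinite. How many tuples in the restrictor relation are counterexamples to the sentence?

2

"it" takes "a recipe" as antecedent — a donkey pronoun bound across the clause boundary.
Strong reading: for every (c,r) with tested(c,r), published(c,r) ∧ revised(c,r).
Restrictor pairs: (C1,R2) ✓  (C2,R3) ✓  (C2,R4) ✓  (C3,R2) ✗  (C3,R4) ✓  (C5,R4) ✓  (C6,R1) ✗
Counterexamples (restrictor pairs failing the scope): 2.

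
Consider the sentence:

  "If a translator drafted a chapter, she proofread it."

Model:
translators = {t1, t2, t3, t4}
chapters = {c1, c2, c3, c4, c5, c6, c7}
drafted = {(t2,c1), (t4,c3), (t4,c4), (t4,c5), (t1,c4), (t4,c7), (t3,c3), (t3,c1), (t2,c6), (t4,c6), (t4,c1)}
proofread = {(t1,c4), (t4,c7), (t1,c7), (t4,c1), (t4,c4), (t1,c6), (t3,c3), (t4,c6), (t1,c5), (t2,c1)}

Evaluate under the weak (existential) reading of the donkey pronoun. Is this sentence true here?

"it" takes "a chapter" as antecedent — a donkey pronoun bound across the clause boundary.
Weak reading: every translator t with some drafted-chapter has at least one drafted-chapter c such that proofread(t,c).
Per translator: t1:✓  t2:✓  t3:✓  t4:✓
Every translator in the restrictor has a witness.

True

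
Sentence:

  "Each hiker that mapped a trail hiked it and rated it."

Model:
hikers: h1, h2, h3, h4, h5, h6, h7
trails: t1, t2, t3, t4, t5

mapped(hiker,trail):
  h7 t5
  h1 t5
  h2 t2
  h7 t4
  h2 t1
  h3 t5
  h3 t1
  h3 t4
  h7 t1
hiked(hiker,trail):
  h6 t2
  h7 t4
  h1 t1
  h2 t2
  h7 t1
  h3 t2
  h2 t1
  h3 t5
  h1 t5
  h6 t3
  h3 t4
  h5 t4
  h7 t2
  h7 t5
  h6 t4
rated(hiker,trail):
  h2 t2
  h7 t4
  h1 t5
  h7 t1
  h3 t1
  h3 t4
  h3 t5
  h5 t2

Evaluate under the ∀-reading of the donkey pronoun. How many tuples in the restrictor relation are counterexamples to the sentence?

"it" takes "a trail" as antecedent — a donkey pronoun bound across the clause boundary.
Strong reading: for every (h,t) with mapped(h,t), hiked(h,t) ∧ rated(h,t).
Restrictor pairs: (h1,t5) ✓  (h2,t1) ✗  (h2,t2) ✓  (h3,t1) ✗  (h3,t4) ✓  (h3,t5) ✓  (h7,t1) ✓  (h7,t4) ✓  (h7,t5) ✗
Counterexamples (restrictor pairs failing the scope): 3.

3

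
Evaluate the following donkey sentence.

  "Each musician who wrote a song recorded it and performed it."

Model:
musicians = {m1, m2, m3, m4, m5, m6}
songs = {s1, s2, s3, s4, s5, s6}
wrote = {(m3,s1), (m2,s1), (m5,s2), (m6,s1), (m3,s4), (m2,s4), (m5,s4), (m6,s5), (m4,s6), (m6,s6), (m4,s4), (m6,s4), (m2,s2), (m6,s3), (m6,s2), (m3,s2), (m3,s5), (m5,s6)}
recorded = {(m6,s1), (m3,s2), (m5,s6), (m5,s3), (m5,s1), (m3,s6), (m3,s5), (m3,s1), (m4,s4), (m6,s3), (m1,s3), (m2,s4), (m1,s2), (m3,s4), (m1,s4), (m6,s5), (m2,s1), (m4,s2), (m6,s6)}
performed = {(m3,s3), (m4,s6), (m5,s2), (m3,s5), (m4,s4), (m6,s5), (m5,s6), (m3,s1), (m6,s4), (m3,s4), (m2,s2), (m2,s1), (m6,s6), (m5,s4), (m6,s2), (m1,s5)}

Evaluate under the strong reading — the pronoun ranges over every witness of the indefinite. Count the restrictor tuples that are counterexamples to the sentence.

10

"it" takes "a song" as antecedent — a donkey pronoun bound across the clause boundary.
Strong reading: for every (m,s) with wrote(m,s), recorded(m,s) ∧ performed(m,s).
Restrictor pairs: (m2,s1) ✓  (m2,s2) ✗  (m2,s4) ✗  (m3,s1) ✓  (m3,s2) ✗  (m3,s4) ✓  (m3,s5) ✓  (m4,s4) ✓  (m4,s6) ✗  (m5,s2) ✗  (m5,s4) ✗  (m5,s6) ✓  (m6,s1) ✗  (m6,s2) ✗  (m6,s3) ✗  (m6,s4) ✗  (m6,s5) ✓  (m6,s6) ✓
Counterexamples (restrictor pairs failing the scope): 10.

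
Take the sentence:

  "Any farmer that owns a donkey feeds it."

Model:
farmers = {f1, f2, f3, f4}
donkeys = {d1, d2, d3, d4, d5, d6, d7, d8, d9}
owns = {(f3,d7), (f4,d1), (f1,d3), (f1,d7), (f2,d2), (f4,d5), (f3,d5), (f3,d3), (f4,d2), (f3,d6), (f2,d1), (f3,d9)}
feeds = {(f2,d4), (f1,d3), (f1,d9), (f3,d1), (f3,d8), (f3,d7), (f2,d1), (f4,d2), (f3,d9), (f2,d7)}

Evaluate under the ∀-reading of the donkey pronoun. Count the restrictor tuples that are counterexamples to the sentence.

7

"it" takes "a donkey" as antecedent — a donkey pronoun bound across the clause boundary.
Strong reading: for every (f,d) with owns(f,d), feeds(f,d).
Restrictor pairs: (f1,d3) ✓  (f1,d7) ✗  (f2,d1) ✓  (f2,d2) ✗  (f3,d3) ✗  (f3,d5) ✗  (f3,d6) ✗  (f3,d7) ✓  (f3,d9) ✓  (f4,d1) ✗  (f4,d2) ✓  (f4,d5) ✗
Counterexamples (restrictor pairs failing the scope): 7.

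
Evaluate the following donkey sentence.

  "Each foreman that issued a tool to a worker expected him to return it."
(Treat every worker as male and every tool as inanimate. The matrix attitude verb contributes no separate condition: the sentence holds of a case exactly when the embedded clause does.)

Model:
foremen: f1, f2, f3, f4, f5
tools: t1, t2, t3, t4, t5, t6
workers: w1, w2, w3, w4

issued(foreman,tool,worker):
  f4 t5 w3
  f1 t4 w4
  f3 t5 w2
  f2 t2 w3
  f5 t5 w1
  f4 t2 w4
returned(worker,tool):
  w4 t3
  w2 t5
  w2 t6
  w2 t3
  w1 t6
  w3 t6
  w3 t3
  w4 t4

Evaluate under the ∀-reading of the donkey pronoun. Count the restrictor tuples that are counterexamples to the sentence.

4

"him" takes "a worker" as antecedent and "it" takes "a tool"; both are donkey pronouns co-varying with the restrictor.
Strong reading: for every (f,t,w) with issued(f,t,w), returned(w,t).
Restrictor triples: (f1,t4,w4)→returned(w4,t4) ✓  (f2,t2,w3)→returned(w3,t2) ✗  (f3,t5,w2)→returned(w2,t5) ✓  (f4,t2,w4)→returned(w4,t2) ✗  (f4,t5,w3)→returned(w3,t5) ✗  (f5,t5,w1)→returned(w1,t5) ✗
Counterexamples (restrictor triples failing the scope): 4.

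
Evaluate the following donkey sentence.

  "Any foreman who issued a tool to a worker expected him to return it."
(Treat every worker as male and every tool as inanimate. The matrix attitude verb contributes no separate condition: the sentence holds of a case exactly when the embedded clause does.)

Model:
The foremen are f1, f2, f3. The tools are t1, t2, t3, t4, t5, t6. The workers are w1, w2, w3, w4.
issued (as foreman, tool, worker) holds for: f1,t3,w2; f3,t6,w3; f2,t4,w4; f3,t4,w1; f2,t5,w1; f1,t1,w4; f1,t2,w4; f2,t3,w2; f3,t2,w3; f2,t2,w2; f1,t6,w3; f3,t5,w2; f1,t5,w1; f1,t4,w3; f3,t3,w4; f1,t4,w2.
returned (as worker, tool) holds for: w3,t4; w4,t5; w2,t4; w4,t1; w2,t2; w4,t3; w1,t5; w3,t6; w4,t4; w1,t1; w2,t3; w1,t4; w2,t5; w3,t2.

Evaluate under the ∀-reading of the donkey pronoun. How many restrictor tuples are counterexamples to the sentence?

1

"him" takes "a worker" as antecedent and "it" takes "a tool"; both are donkey pronouns co-varying with the restrictor.
Strong reading: for every (f,t,w) with issued(f,t,w), returned(w,t).
Restrictor triples: (f1,t1,w4)→returned(w4,t1) ✓  (f1,t2,w4)→returned(w4,t2) ✗  (f1,t3,w2)→returned(w2,t3) ✓  (f1,t4,w2)→returned(w2,t4) ✓  (f1,t4,w3)→returned(w3,t4) ✓  (f1,t5,w1)→returned(w1,t5) ✓  (f1,t6,w3)→returned(w3,t6) ✓  (f2,t2,w2)→returned(w2,t2) ✓  (f2,t3,w2)→returned(w2,t3) ✓  (f2,t4,w4)→returned(w4,t4) ✓  (f2,t5,w1)→returned(w1,t5) ✓  (f3,t2,w3)→returned(w3,t2) ✓  (f3,t3,w4)→returned(w4,t3) ✓  (f3,t4,w1)→returned(w1,t4) ✓  (f3,t5,w2)→returned(w2,t5) ✓  (f3,t6,w3)→returned(w3,t6) ✓
Counterexamples (restrictor triples failing the scope): 1.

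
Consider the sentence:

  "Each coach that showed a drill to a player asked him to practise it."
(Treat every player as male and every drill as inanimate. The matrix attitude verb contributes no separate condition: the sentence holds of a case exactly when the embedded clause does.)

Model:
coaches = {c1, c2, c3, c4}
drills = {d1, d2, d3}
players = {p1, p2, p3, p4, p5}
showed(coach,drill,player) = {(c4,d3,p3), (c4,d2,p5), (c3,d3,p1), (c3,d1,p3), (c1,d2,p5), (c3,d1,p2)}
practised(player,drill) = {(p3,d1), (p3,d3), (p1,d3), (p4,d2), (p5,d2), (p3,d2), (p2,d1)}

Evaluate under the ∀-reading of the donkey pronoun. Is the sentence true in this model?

True

"him" takes "a player" as antecedent and "it" takes "a drill"; both are donkey pronouns co-varying with the restrictor.
Strong reading: for every (c,d,p) with showed(c,d,p), practised(p,d).
Restrictor triples: (c1,d2,p5)→practised(p5,d2) ✓  (c3,d1,p2)→practised(p2,d1) ✓  (c3,d1,p3)→practised(p3,d1) ✓  (c3,d3,p1)→practised(p1,d3) ✓  (c4,d2,p5)→practised(p5,d2) ✓  (c4,d3,p3)→practised(p3,d3) ✓
Every restrictor triple satisfies the scope.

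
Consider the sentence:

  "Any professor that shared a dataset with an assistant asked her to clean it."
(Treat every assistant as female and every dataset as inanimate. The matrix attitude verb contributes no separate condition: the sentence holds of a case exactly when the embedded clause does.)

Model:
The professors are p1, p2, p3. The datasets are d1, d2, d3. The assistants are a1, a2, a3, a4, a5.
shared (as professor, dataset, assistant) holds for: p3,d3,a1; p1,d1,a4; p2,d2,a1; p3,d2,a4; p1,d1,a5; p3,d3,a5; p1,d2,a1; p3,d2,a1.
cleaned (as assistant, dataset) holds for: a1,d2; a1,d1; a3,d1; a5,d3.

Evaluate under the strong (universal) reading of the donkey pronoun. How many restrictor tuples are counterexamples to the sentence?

"her" takes "an assistant" as antecedent and "it" takes "a dataset"; both are donkey pronouns co-varying with the restrictor.
Strong reading: for every (p,d,a) with shared(p,d,a), cleaned(a,d).
Restrictor triples: (p1,d1,a4)→cleaned(a4,d1) ✗  (p1,d1,a5)→cleaned(a5,d1) ✗  (p1,d2,a1)→cleaned(a1,d2) ✓  (p2,d2,a1)→cleaned(a1,d2) ✓  (p3,d2,a1)→cleaned(a1,d2) ✓  (p3,d2,a4)→cleaned(a4,d2) ✗  (p3,d3,a1)→cleaned(a1,d3) ✗  (p3,d3,a5)→cleaned(a5,d3) ✓
Counterexamples (restrictor triples failing the scope): 4.

4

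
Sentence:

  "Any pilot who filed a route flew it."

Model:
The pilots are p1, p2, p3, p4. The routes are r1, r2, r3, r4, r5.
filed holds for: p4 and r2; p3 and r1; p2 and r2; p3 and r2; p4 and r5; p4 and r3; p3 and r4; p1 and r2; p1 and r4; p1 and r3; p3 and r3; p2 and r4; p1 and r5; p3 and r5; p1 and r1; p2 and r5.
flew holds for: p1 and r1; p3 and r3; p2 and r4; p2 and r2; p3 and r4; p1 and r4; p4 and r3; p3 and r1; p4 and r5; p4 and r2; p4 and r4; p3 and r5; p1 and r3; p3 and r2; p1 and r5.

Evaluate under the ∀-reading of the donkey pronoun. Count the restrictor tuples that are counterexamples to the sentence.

2

"it" takes "a route" as antecedent — a donkey pronoun bound across the clause boundary.
Strong reading: for every (p,r) with filed(p,r), flew(p,r).
Restrictor pairs: (p1,r1) ✓  (p1,r2) ✗  (p1,r3) ✓  (p1,r4) ✓  (p1,r5) ✓  (p2,r2) ✓  (p2,r4) ✓  (p2,r5) ✗  (p3,r1) ✓  (p3,r2) ✓  (p3,r3) ✓  (p3,r4) ✓  (p3,r5) ✓  (p4,r2) ✓  (p4,r3) ✓  (p4,r5) ✓
Counterexamples (restrictor pairs failing the scope): 2.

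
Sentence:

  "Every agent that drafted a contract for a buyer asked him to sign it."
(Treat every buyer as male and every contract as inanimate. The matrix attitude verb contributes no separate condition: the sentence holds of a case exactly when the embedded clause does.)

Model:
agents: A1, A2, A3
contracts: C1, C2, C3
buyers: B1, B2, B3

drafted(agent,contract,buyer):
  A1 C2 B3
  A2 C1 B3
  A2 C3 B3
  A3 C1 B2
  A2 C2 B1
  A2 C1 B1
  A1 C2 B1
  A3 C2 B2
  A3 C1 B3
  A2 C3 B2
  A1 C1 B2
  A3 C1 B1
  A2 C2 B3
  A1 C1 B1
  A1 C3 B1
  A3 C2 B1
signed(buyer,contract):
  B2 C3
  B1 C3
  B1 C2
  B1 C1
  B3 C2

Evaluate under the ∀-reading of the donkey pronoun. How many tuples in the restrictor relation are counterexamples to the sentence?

6

"him" takes "a buyer" as antecedent and "it" takes "a contract"; both are donkey pronouns co-varying with the restrictor.
Strong reading: for every (a,c,b) with drafted(a,c,b), signed(b,c).
Restrictor triples: (A1,C1,B1)→signed(B1,C1) ✓  (A1,C1,B2)→signed(B2,C1) ✗  (A1,C2,B1)→signed(B1,C2) ✓  (A1,C2,B3)→signed(B3,C2) ✓  (A1,C3,B1)→signed(B1,C3) ✓  (A2,C1,B1)→signed(B1,C1) ✓  (A2,C1,B3)→signed(B3,C1) ✗  (A2,C2,B1)→signed(B1,C2) ✓  (A2,C2,B3)→signed(B3,C2) ✓  (A2,C3,B2)→signed(B2,C3) ✓  (A2,C3,B3)→signed(B3,C3) ✗  (A3,C1,B1)→signed(B1,C1) ✓  (A3,C1,B2)→signed(B2,C1) ✗  (A3,C1,B3)→signed(B3,C1) ✗  (A3,C2,B1)→signed(B1,C2) ✓  (A3,C2,B2)→signed(B2,C2) ✗
Counterexamples (restrictor triples failing the scope): 6.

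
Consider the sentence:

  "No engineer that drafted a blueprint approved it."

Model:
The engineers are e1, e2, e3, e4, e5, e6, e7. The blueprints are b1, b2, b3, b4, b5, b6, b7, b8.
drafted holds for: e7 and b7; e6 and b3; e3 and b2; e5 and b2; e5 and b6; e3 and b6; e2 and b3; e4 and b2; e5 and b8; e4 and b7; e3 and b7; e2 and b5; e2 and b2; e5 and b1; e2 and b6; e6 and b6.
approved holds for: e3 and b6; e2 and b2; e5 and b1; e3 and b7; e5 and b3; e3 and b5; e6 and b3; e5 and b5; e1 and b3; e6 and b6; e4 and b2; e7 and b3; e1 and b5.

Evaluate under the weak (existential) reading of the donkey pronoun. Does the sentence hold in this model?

"it" takes "a blueprint" as antecedent — a donkey pronoun bound across the clause boundary.
Truth condition: for no (e,b) with drafted(e,b) does approved(e,b) hold.
Restrictor pairs — does the scope hold? (e2,b2):holds  (e2,b3):fails  (e2,b5):fails  (e2,b6):fails  (e3,b2):fails  (e3,b6):holds  (e3,b7):holds  (e4,b2):holds  (e4,b7):fails  (e5,b1):holds  (e5,b2):fails  (e5,b6):fails  (e5,b8):fails  (e6,b3):holds  (e6,b6):holds  (e7,b7):fails
Scope holds for 7 pair(s), so the sentence is false.

False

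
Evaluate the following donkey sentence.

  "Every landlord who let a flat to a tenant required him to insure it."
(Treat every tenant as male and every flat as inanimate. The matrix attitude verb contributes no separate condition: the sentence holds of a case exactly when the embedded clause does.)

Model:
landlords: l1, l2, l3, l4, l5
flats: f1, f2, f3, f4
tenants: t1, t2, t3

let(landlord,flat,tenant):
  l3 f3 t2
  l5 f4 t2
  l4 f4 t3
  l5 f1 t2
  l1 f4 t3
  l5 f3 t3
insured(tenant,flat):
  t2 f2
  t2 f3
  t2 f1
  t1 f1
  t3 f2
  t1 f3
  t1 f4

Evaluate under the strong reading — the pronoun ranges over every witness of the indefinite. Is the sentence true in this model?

False

"him" takes "a tenant" as antecedent and "it" takes "a flat"; both are donkey pronouns co-varying with the restrictor.
Strong reading: for every (l,f,t) with let(l,f,t), insured(t,f).
Restrictor triples: (l1,f4,t3)→insured(t3,f4) ✗  (l3,f3,t2)→insured(t2,f3) ✓  (l4,f4,t3)→insured(t3,f4) ✗  (l5,f1,t2)→insured(t2,f1) ✓  (l5,f3,t3)→insured(t3,f3) ✗  (l5,f4,t2)→insured(t2,f4) ✗
Counterexample: (l1,f4,t3) — insured(t3,f4) does not hold.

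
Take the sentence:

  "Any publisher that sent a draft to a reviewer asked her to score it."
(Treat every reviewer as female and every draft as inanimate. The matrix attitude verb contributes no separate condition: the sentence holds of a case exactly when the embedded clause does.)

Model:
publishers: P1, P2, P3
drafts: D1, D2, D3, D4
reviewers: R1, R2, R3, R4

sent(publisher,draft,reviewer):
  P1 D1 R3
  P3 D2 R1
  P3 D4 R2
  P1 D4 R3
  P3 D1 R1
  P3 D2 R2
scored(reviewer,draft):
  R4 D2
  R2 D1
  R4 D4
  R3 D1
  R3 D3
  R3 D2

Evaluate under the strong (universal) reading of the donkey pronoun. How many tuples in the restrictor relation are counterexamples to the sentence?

"her" takes "a reviewer" as antecedent and "it" takes "a draft"; both are donkey pronouns co-varying with the restrictor.
Strong reading: for every (p,d,r) with sent(p,d,r), scored(r,d).
Restrictor triples: (P1,D1,R3)→scored(R3,D1) ✓  (P1,D4,R3)→scored(R3,D4) ✗  (P3,D1,R1)→scored(R1,D1) ✗  (P3,D2,R1)→scored(R1,D2) ✗  (P3,D2,R2)→scored(R2,D2) ✗  (P3,D4,R2)→scored(R2,D4) ✗
Counterexamples (restrictor triples failing the scope): 5.

5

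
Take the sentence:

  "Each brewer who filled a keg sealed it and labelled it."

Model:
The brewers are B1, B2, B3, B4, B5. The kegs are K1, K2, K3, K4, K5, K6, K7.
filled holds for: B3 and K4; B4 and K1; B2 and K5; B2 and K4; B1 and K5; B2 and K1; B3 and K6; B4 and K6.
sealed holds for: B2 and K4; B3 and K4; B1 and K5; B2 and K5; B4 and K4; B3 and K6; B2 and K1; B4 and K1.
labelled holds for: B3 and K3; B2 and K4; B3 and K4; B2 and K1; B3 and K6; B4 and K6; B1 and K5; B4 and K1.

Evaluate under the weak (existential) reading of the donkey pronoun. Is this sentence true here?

"it" takes "a keg" as antecedent — a donkey pronoun bound across the clause boundary.
Weak reading: every brewer b with some filled-keg has at least one filled-keg k such that sealed(b,k) ∧ labelled(b,k).
Per brewer: B1:✓  B2:✓  B3:✓  B4:✓
Every brewer in the restrictor has a witness.

True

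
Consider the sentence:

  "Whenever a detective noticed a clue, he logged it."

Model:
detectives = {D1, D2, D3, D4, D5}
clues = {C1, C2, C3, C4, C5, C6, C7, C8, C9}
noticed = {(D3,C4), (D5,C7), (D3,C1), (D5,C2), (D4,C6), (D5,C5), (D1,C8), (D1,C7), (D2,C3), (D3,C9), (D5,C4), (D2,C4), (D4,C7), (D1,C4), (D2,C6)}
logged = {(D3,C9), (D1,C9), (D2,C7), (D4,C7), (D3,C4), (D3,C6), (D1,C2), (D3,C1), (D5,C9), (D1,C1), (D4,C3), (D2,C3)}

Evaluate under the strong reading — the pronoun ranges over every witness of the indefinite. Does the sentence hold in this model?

"it" takes "a clue" as antecedent — a donkey pronoun bound across the clause boundary.
Strong reading: for every (d,c) with noticed(d,c), logged(d,c).
Restrictor pairs: (D1,C4) ✗  (D1,C7) ✗  (D1,C8) ✗  (D2,C3) ✓  (D2,C4) ✗  (D2,C6) ✗  (D3,C1) ✓  (D3,C4) ✓  (D3,C9) ✓  (D4,C6) ✗  (D4,C7) ✓  (D5,C2) ✗  (D5,C4) ✗  (D5,C5) ✗  (D5,C7) ✗
Counterexample: (D1,C4) is in noticed but fails the scope.

False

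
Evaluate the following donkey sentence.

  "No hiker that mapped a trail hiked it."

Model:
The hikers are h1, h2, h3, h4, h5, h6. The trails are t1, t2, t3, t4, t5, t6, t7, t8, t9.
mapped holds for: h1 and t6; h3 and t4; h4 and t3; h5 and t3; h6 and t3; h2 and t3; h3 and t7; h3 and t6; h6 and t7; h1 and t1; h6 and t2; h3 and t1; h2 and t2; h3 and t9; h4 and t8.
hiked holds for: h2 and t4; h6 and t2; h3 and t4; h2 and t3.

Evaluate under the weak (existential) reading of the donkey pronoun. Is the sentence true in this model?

"it" takes "a trail" as antecedent — a donkey pronoun bound across the clause boundary.
Truth condition: for no (h,t) with mapped(h,t) does hiked(h,t) hold.
Restrictor pairs — does the scope hold? (h1,t1):fails  (h1,t6):fails  (h2,t2):fails  (h2,t3):holds  (h3,t1):fails  (h3,t4):holds  (h3,t6):fails  (h3,t7):fails  (h3,t9):fails  (h4,t3):fails  (h4,t8):fails  (h5,t3):fails  (h6,t2):holds  (h6,t3):fails  (h6,t7):fails
Scope holds for 3 pair(s), so the sentence is false.

False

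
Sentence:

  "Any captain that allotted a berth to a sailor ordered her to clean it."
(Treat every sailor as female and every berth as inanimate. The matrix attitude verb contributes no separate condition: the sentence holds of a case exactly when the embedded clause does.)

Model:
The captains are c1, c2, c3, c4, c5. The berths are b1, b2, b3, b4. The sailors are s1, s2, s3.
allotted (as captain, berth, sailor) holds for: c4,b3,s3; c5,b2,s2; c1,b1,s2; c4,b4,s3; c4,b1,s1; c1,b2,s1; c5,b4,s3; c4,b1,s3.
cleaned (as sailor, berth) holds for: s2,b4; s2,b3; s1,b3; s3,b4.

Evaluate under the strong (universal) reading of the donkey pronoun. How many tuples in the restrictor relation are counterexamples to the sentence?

"her" takes "a sailor" as antecedent and "it" takes "a berth"; both are donkey pronouns co-varying with the restrictor.
Strong reading: for every (c,b,s) with allotted(c,b,s), cleaned(s,b).
Restrictor triples: (c1,b1,s2)→cleaned(s2,b1) ✗  (c1,b2,s1)→cleaned(s1,b2) ✗  (c4,b1,s1)→cleaned(s1,b1) ✗  (c4,b1,s3)→cleaned(s3,b1) ✗  (c4,b3,s3)→cleaned(s3,b3) ✗  (c4,b4,s3)→cleaned(s3,b4) ✓  (c5,b2,s2)→cleaned(s2,b2) ✗  (c5,b4,s3)→cleaned(s3,b4) ✓
Counterexamples (restrictor triples failing the scope): 6.

6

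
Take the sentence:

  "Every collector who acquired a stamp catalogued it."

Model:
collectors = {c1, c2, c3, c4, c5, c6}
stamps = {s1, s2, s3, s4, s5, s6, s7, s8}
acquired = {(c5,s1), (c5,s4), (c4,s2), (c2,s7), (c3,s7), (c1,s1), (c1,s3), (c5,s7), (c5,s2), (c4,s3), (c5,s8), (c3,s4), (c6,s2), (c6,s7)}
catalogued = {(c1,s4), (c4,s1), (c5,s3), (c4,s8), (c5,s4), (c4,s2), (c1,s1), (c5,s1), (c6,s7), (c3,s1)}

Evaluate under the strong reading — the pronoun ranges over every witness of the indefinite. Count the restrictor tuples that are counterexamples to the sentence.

9

"it" takes "a stamp" as antecedent — a donkey pronoun bound across the clause boundary.
Strong reading: for every (c,s) with acquired(c,s), catalogued(c,s).
Restrictor pairs: (c1,s1) ✓  (c1,s3) ✗  (c2,s7) ✗  (c3,s4) ✗  (c3,s7) ✗  (c4,s2) ✓  (c4,s3) ✗  (c5,s1) ✓  (c5,s2) ✗  (c5,s4) ✓  (c5,s7) ✗  (c5,s8) ✗  (c6,s2) ✗  (c6,s7) ✓
Counterexamples (restrictor pairs failing the scope): 9.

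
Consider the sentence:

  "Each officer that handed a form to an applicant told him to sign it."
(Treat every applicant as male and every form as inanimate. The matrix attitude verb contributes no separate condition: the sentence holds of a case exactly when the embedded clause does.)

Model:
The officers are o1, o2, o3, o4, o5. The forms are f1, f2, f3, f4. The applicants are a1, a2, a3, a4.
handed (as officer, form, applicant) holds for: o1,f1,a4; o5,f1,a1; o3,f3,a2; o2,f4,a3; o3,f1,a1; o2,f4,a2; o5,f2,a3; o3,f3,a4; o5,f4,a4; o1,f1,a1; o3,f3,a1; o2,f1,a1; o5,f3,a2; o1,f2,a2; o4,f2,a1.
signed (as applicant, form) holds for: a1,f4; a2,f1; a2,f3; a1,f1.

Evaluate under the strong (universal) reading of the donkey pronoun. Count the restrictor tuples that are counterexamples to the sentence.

"him" takes "an applicant" as antecedent and "it" takes "a form"; both are donkey pronouns co-varying with the restrictor.
Strong reading: for every (o,f,a) with handed(o,f,a), signed(a,f).
Restrictor triples: (o1,f1,a1)→signed(a1,f1) ✓  (o1,f1,a4)→signed(a4,f1) ✗  (o1,f2,a2)→signed(a2,f2) ✗  (o2,f1,a1)→signed(a1,f1) ✓  (o2,f4,a2)→signed(a2,f4) ✗  (o2,f4,a3)→signed(a3,f4) ✗  (o3,f1,a1)→signed(a1,f1) ✓  (o3,f3,a1)→signed(a1,f3) ✗  (o3,f3,a2)→signed(a2,f3) ✓  (o3,f3,a4)→signed(a4,f3) ✗  (o4,f2,a1)→signed(a1,f2) ✗  (o5,f1,a1)→signed(a1,f1) ✓  (o5,f2,a3)→signed(a3,f2) ✗  (o5,f3,a2)→signed(a2,f3) ✓  (o5,f4,a4)→signed(a4,f4) ✗
Counterexamples (restrictor triples failing the scope): 9.

9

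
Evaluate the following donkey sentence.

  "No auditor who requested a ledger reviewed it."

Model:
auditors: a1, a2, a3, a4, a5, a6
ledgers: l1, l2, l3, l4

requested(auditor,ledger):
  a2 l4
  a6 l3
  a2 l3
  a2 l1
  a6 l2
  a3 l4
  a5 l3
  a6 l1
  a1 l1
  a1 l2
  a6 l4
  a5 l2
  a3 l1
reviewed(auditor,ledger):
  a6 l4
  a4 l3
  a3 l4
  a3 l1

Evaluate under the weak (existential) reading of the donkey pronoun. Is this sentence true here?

False

"it" takes "a ledger" as antecedent — a donkey pronoun bound across the clause boundary.
Truth condition: for no (a,l) with requested(a,l) does reviewed(a,l) hold.
Restrictor pairs — does the scope hold? (a1,l1):fails  (a1,l2):fails  (a2,l1):fails  (a2,l3):fails  (a2,l4):fails  (a3,l1):holds  (a3,l4):holds  (a5,l2):fails  (a5,l3):fails  (a6,l1):fails  (a6,l2):fails  (a6,l3):fails  (a6,l4):holds
Scope holds for 3 pair(s), so the sentence is false.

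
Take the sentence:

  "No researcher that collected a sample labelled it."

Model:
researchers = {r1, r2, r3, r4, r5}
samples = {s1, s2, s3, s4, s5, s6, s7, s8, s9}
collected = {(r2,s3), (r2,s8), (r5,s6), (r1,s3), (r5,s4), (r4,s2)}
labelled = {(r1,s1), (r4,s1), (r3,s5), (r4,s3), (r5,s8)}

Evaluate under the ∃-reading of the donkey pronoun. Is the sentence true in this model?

True

"it" takes "a sample" as antecedent — a donkey pronoun bound across the clause boundary.
Truth condition: for no (r,s) with collected(r,s) does labelled(r,s) hold.
Restrictor pairs — does the scope hold? (r1,s3):fails  (r2,s3):fails  (r2,s8):fails  (r4,s2):fails  (r5,s4):fails  (r5,s6):fails
Scope holds for no restrictor pair, so the sentence is true.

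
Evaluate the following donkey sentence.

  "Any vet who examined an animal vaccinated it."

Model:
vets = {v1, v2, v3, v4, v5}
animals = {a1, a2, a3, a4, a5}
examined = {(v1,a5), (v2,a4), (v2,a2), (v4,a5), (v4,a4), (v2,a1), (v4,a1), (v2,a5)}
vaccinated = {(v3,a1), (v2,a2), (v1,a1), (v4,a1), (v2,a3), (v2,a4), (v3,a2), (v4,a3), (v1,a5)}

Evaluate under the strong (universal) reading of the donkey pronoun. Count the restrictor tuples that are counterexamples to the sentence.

4

"it" takes "an animal" as antecedent — a donkey pronoun bound across the clause boundary.
Strong reading: for every (v,a) with examined(v,a), vaccinated(v,a).
Restrictor pairs: (v1,a5) ✓  (v2,a1) ✗  (v2,a2) ✓  (v2,a4) ✓  (v2,a5) ✗  (v4,a1) ✓  (v4,a4) ✗  (v4,a5) ✗
Counterexamples (restrictor pairs failing the scope): 4.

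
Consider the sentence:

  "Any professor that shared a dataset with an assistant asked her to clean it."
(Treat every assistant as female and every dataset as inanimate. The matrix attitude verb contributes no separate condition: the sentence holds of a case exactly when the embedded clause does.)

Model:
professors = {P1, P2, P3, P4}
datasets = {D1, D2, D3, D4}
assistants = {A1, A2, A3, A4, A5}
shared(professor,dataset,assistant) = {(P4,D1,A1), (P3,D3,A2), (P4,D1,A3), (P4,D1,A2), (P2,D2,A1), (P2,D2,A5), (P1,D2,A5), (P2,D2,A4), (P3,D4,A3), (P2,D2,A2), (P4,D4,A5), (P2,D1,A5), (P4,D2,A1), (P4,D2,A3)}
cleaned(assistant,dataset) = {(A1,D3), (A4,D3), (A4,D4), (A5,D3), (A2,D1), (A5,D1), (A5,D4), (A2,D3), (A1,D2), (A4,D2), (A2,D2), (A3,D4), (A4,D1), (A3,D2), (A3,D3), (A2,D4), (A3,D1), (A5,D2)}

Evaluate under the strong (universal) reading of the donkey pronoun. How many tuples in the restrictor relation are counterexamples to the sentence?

1

"her" takes "an assistant" as antecedent and "it" takes "a dataset"; both are donkey pronouns co-varying with the restrictor.
Strong reading: for every (p,d,a) with shared(p,d,a), cleaned(a,d).
Restrictor triples: (P1,D2,A5)→cleaned(A5,D2) ✓  (P2,D1,A5)→cleaned(A5,D1) ✓  (P2,D2,A1)→cleaned(A1,D2) ✓  (P2,D2,A2)→cleaned(A2,D2) ✓  (P2,D2,A4)→cleaned(A4,D2) ✓  (P2,D2,A5)→cleaned(A5,D2) ✓  (P3,D3,A2)→cleaned(A2,D3) ✓  (P3,D4,A3)→cleaned(A3,D4) ✓  (P4,D1,A1)→cleaned(A1,D1) ✗  (P4,D1,A2)→cleaned(A2,D1) ✓  (P4,D1,A3)→cleaned(A3,D1) ✓  (P4,D2,A1)→cleaned(A1,D2) ✓  (P4,D2,A3)→cleaned(A3,D2) ✓  (P4,D4,A5)→cleaned(A5,D4) ✓
Counterexamples (restrictor triples failing the scope): 1.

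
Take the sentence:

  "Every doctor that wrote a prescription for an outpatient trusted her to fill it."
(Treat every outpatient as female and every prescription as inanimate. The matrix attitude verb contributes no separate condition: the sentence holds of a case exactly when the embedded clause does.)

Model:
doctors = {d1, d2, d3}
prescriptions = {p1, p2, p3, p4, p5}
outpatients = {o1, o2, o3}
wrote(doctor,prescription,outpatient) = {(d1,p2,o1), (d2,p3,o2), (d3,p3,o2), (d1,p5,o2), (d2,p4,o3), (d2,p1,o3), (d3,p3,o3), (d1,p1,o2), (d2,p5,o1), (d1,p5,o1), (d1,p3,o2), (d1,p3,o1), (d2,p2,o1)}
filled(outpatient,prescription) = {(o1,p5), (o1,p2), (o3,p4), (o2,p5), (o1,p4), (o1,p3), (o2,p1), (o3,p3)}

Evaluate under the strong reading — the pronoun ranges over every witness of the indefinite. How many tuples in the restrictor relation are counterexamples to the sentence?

"her" takes "an outpatient" as antecedent and "it" takes "a prescription"; both are donkey pronouns co-varying with the restrictor.
Strong reading: for every (d,p,o) with wrote(d,p,o), filled(o,p).
Restrictor triples: (d1,p1,o2)→filled(o2,p1) ✓  (d1,p2,o1)→filled(o1,p2) ✓  (d1,p3,o1)→filled(o1,p3) ✓  (d1,p3,o2)→filled(o2,p3) ✗  (d1,p5,o1)→filled(o1,p5) ✓  (d1,p5,o2)→filled(o2,p5) ✓  (d2,p1,o3)→filled(o3,p1) ✗  (d2,p2,o1)→filled(o1,p2) ✓  (d2,p3,o2)→filled(o2,p3) ✗  (d2,p4,o3)→filled(o3,p4) ✓  (d2,p5,o1)→filled(o1,p5) ✓  (d3,p3,o2)→filled(o2,p3) ✗  (d3,p3,o3)→filled(o3,p3) ✓
Counterexamples (restrictor triples failing the scope): 4.

4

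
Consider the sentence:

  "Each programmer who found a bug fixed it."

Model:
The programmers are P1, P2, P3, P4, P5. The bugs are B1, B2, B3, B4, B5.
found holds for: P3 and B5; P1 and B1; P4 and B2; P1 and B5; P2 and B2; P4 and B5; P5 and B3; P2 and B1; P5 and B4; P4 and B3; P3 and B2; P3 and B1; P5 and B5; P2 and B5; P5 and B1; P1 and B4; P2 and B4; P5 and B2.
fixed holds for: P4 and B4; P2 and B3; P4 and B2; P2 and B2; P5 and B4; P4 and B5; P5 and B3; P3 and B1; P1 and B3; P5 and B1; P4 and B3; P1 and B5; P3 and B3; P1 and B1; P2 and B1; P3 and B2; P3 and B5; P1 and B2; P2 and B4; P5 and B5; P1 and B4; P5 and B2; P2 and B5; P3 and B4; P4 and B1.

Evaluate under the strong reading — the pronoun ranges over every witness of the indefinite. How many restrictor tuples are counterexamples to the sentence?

0

"it" takes "a bug" as antecedent — a donkey pronoun bound across the clause boundary.
Strong reading: for every (p,b) with found(p,b), fixed(p,b).
Restrictor pairs: (P1,B1) ✓  (P1,B4) ✓  (P1,B5) ✓  (P2,B1) ✓  (P2,B2) ✓  (P2,B4) ✓  (P2,B5) ✓  (P3,B1) ✓  (P3,B2) ✓  (P3,B5) ✓  (P4,B2) ✓  (P4,B3) ✓  (P4,B5) ✓  (P5,B1) ✓  (P5,B2) ✓  (P5,B3) ✓  (P5,B4) ✓  (P5,B5) ✓
Counterexamples (restrictor pairs failing the scope): 0.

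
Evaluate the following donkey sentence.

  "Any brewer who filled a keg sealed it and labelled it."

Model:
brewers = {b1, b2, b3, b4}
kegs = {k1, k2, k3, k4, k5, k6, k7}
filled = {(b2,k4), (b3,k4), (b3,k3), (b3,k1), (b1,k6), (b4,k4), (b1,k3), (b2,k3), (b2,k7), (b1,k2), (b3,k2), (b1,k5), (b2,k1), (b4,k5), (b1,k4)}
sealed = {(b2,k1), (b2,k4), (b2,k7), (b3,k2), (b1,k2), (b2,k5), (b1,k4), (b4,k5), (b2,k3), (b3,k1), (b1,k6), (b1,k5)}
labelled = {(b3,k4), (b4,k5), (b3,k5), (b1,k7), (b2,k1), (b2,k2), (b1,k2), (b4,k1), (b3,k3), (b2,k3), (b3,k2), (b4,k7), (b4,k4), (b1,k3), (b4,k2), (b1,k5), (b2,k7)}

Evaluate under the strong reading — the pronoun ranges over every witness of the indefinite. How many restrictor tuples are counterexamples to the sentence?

8

"it" takes "a keg" as antecedent — a donkey pronoun bound across the clause boundary.
Strong reading: for every (b,k) with filled(b,k), sealed(b,k) ∧ labelled(b,k).
Restrictor pairs: (b1,k2) ✓  (b1,k3) ✗  (b1,k4) ✗  (b1,k5) ✓  (b1,k6) ✗  (b2,k1) ✓  (b2,k3) ✓  (b2,k4) ✗  (b2,k7) ✓  (b3,k1) ✗  (b3,k2) ✓  (b3,k3) ✗  (b3,k4) ✗  (b4,k4) ✗  (b4,k5) ✓
Counterexamples (restrictor pairs failing the scope): 8.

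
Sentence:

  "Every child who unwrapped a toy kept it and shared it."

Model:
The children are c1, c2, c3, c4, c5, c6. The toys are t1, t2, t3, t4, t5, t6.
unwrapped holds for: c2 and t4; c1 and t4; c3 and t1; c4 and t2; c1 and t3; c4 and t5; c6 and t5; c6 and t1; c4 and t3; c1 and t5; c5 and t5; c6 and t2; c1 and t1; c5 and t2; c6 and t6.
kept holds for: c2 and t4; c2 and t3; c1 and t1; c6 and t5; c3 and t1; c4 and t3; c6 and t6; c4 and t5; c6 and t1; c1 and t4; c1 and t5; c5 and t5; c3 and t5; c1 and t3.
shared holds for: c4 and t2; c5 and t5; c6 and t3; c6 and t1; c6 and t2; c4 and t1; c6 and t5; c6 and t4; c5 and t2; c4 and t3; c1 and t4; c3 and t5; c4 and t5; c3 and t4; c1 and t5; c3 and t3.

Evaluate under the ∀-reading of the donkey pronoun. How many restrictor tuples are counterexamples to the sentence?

8

"it" takes "a toy" as antecedent — a donkey pronoun bound across the clause boundary.
Strong reading: for every (c,t) with unwrapped(c,t), kept(c,t) ∧ shared(c,t).
Restrictor pairs: (c1,t1) ✗  (c1,t3) ✗  (c1,t4) ✓  (c1,t5) ✓  (c2,t4) ✗  (c3,t1) ✗  (c4,t2) ✗  (c4,t3) ✓  (c4,t5) ✓  (c5,t2) ✗  (c5,t5) ✓  (c6,t1) ✓  (c6,t2) ✗  (c6,t5) ✓  (c6,t6) ✗
Counterexamples (restrictor pairs failing the scope): 8.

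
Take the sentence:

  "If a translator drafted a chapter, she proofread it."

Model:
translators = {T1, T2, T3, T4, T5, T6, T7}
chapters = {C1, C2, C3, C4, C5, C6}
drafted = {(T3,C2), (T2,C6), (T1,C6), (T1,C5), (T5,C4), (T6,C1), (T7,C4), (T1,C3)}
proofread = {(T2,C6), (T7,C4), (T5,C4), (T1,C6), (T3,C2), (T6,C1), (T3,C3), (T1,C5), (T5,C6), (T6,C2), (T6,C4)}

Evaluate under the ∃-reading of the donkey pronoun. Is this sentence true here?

True

"it" takes "a chapter" as antecedent — a donkey pronoun bound across the clause boundary.
Weak reading: every translator t with some drafted-chapter has at least one drafted-chapter c such that proofread(t,c).
Per translator: T1:✓  T2:✓  T3:✓  T5:✓  T6:✓  T7:✓
Every translator in the restrictor has a witness.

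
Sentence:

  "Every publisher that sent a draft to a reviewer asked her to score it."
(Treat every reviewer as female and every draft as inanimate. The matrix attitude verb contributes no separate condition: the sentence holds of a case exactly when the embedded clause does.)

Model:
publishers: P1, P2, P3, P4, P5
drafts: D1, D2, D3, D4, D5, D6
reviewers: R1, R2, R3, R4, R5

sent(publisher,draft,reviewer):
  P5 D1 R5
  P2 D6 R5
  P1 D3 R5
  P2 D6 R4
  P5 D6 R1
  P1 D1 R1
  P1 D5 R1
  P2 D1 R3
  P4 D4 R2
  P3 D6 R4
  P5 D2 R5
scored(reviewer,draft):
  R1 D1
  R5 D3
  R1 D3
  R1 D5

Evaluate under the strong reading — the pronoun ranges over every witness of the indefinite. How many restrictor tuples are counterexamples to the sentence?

8

"her" takes "a reviewer" as antecedent and "it" takes "a draft"; both are donkey pronouns co-varying with the restrictor.
Strong reading: for every (p,d,r) with sent(p,d,r), scored(r,d).
Restrictor triples: (P1,D1,R1)→scored(R1,D1) ✓  (P1,D3,R5)→scored(R5,D3) ✓  (P1,D5,R1)→scored(R1,D5) ✓  (P2,D1,R3)→scored(R3,D1) ✗  (P2,D6,R4)→scored(R4,D6) ✗  (P2,D6,R5)→scored(R5,D6) ✗  (P3,D6,R4)→scored(R4,D6) ✗  (P4,D4,R2)→scored(R2,D4) ✗  (P5,D1,R5)→scored(R5,D1) ✗  (P5,D2,R5)→scored(R5,D2) ✗  (P5,D6,R1)→scored(R1,D6) ✗
Counterexamples (restrictor triples failing the scope): 8.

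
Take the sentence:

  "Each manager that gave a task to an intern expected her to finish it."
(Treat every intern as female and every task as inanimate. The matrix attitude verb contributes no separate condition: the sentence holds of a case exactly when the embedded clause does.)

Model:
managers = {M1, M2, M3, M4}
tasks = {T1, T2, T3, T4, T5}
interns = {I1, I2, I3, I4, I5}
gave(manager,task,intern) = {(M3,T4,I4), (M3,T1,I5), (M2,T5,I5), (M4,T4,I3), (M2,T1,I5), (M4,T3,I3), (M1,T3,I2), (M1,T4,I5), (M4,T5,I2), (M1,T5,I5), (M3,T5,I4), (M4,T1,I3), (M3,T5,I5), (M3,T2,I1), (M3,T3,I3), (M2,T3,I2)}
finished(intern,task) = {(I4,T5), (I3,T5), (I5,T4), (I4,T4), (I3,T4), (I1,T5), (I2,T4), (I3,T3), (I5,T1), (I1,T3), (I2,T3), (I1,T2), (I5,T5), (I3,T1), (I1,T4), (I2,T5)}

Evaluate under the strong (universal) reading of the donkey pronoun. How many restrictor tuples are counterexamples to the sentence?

"her" takes "an intern" as antecedent and "it" takes "a task"; both are donkey pronouns co-varying with the restrictor.
Strong reading: for every (m,t,i) with gave(m,t,i), finished(i,t).
Restrictor triples: (M1,T3,I2)→finished(I2,T3) ✓  (M1,T4,I5)→finished(I5,T4) ✓  (M1,T5,I5)→finished(I5,T5) ✓  (M2,T1,I5)→finished(I5,T1) ✓  (M2,T3,I2)→finished(I2,T3) ✓  (M2,T5,I5)→finished(I5,T5) ✓  (M3,T1,I5)→finished(I5,T1) ✓  (M3,T2,I1)→finished(I1,T2) ✓  (M3,T3,I3)→finished(I3,T3) ✓  (M3,T4,I4)→finished(I4,T4) ✓  (M3,T5,I4)→finished(I4,T5) ✓  (M3,T5,I5)→finished(I5,T5) ✓  (M4,T1,I3)→finished(I3,T1) ✓  (M4,T3,I3)→finished(I3,T3) ✓  (M4,T4,I3)→finished(I3,T4) ✓  (M4,T5,I2)→finished(I2,T5) ✓
Counterexamples (restrictor triples failing the scope): 0.

0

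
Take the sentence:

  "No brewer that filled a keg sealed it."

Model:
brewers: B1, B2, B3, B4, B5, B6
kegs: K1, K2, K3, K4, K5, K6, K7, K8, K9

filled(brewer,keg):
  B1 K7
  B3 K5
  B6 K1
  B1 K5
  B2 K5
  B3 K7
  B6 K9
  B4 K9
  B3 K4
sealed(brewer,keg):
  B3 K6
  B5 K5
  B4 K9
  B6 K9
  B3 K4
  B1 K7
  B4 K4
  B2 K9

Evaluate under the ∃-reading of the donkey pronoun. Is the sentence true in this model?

False

"it" takes "a keg" as antecedent — a donkey pronoun bound across the clause boundary.
Truth condition: for no (b,k) with filled(b,k) does sealed(b,k) hold.
Restrictor pairs — does the scope hold? (B1,K5):fails  (B1,K7):holds  (B2,K5):fails  (B3,K4):holds  (B3,K5):fails  (B3,K7):fails  (B4,K9):holds  (B6,K1):fails  (B6,K9):holds
Scope holds for 4 pair(s), so the sentence is false.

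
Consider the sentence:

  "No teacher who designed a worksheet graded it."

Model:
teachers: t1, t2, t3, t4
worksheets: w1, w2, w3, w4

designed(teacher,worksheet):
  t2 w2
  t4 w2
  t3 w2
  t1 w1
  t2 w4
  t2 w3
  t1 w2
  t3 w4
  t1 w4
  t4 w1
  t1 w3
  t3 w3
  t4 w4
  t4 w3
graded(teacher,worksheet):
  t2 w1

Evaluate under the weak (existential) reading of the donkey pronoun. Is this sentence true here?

True

"it" takes "a worksheet" as antecedent — a donkey pronoun bound across the clause boundary.
Truth condition: for no (t,w) with designed(t,w) does graded(t,w) hold.
Restrictor pairs — does the scope hold? (t1,w1):fails  (t1,w2):fails  (t1,w3):fails  (t1,w4):fails  (t2,w2):fails  (t2,w3):fails  (t2,w4):fails  (t3,w2):fails  (t3,w3):fails  (t3,w4):fails  (t4,w1):fails  (t4,w2):fails  (t4,w3):fails  (t4,w4):fails
Scope holds for no restrictor pair, so the sentence is true.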